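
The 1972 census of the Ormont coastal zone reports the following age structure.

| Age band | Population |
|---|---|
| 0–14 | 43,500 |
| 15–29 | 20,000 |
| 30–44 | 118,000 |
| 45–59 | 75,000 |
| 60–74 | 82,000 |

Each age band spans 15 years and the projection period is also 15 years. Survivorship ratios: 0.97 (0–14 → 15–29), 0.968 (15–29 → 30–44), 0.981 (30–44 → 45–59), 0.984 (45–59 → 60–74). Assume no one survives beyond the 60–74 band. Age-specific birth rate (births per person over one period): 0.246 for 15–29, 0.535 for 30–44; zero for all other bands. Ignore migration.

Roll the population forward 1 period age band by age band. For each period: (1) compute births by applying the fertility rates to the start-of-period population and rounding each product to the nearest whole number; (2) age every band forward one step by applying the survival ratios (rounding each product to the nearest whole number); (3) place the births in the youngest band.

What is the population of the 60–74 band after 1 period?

Call the groups 1 to 5, youngest first.
After projecting period 1:
Births: 20000 * 0.246 = 4920  |  118000 * 0.535 = 63130 → 68050
Group 2: 43500 * 0.97 = 42195
Group 3: 20000 * 0.968 = 19360
Group 4: 118000 * 0.981 = 115758
Group 5: 75000 * 0.984 = 73800
Giving 68050 / 42195 / 19360 / 115758 / 73800.

73800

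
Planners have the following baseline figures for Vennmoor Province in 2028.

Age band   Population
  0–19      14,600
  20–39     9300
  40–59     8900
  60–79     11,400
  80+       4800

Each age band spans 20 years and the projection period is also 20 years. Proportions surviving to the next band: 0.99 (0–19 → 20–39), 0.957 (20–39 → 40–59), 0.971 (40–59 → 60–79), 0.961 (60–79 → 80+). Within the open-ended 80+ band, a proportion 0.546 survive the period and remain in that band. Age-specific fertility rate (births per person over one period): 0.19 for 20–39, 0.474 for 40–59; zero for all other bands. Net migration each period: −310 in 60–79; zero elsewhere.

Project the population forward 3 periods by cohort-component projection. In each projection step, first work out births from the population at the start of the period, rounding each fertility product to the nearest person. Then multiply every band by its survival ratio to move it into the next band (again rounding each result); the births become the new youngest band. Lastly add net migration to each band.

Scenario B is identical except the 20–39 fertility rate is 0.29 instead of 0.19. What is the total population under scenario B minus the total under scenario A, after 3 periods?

3174

— Period 1 —
Births: 9300 × 0.19 = 1767 ; 8900 × 0.474 = 4219 → 5986
20–39: 14600 × 0.99 = 14454
40–59: 9300 × 0.957 = 8900
60–79: 8900 × 0.971 = 8642
80+: 11400 × 0.961 + 4800 × 0.546 = 10955 + 2621 = 13576
Net migration: 60–79 − 310 → 8332
Population now: 0–19=5986, 20–39=14454, 40–59=8900, 60–79=8332, 80+=13576
— Period 2 —
Births: 14454 × 0.19 = 2746 ; 8900 × 0.474 = 4219 → 6965
20–39: 5986 × 0.99 = 5926
40–59: 14454 × 0.957 = 13832
60–79: 8900 × 0.971 = 8642
80+: 8332 × 0.961 + 13576 × 0.546 = 8007 + 7412 = 15419
Net migration: 60–79 − 310 → 8332
Population now: 0–19=6965, 20–39=5926, 40–59=13832, 60–79=8332, 80+=15419
— Period 3 —
Births: 5926 × 0.19 = 1126 ; 13832 × 0.474 = 6556 → 7682
20–39: 6965 × 0.99 = 6895
40–59: 5926 × 0.957 = 5671
60–79: 13832 × 0.971 = 13431
80+: 8332 × 0.961 + 15419 × 0.546 = 8007 + 8419 = 16426
Net migration: 60–79 − 310 → 13121
Population now: 0–19=7682, 20–39=6895, 40–59=5671, 60–79=13121, 80+=16426
Scenario A total after 3 periods: 49795
Scenario B projection —
— Period 1 —
Births: 9300 × 0.29 = 2697 ; 8900 × 0.474 = 4219 → 6916
20–39: 14600 × 0.99 = 14454
40–59: 9300 × 0.957 = 8900
60–79: 8900 × 0.971 = 8642
80+: 11400 × 0.961 + 4800 × 0.546 = 10955 + 2621 = 13576
Net migration: 60–79 − 310 → 8332
Population now: 0–19=6916, 20–39=14454, 40–59=8900, 60–79=8332, 80+=13576
— Period 2 —
Births: 14454 × 0.29 = 4192 ; 8900 × 0.474 = 4219 → 8411
20–39: 6916 × 0.99 = 6847
40–59: 14454 × 0.957 = 13832
60–79: 8900 × 0.971 = 8642
80+: 8332 × 0.961 + 13576 × 0.546 = 8007 + 7412 = 15419
Net migration: 60–79 − 310 → 8332
Population now: 0–19=8411, 20–39=6847, 40–59=13832, 60–79=8332, 80+=15419
— Period 3 —
Births: 6847 × 0.29 = 1986 ; 13832 × 0.474 = 6556 → 8542
20–39: 8411 × 0.99 = 8327
40–59: 6847 × 0.957 = 6553
60–79: 13832 × 0.971 = 13431
80+: 8332 × 0.961 + 15419 × 0.546 = 8007 + 8419 = 16426
Net migration: 60–79 − 310 → 13121
Population now: 0–19=8542, 20–39=8327, 40–59=6553, 60–79=13121, 80+=16426
Scenario B total after 3 periods: 52969
Difference B − A = 52969 − 49795 = 3174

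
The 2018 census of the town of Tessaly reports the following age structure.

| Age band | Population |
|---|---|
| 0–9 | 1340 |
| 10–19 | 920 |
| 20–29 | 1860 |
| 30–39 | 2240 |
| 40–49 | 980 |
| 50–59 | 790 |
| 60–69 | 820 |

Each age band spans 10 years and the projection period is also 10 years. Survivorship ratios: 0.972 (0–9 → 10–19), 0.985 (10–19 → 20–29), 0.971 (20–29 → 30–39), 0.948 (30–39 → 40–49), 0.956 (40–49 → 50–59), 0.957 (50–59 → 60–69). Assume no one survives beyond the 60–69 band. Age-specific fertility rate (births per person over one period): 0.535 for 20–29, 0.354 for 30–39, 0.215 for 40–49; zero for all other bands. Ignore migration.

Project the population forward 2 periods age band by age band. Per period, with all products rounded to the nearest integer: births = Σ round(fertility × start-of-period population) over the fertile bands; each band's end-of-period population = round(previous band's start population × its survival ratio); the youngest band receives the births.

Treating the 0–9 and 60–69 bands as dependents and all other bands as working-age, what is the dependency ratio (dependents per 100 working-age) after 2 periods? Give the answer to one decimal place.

31.6

Call the bands 1 to 7, youngest first.
Period 1:
Births: 1860 × 0.535 = 995 ; 2240 × 0.354 = 793 ; 980 × 0.215 = 211 → total 1999
Band 2: 1340 × 0.972 = 1302
Band 3: 920 × 0.985 = 906
Band 4: 1860 × 0.971 = 1806
Band 5: 2240 × 0.948 = 2124
Band 6: 980 × 0.956 = 937
Band 7: 790 × 0.957 = 756
End of period: [1999, 1302, 906, 1806, 2124, 937, 756]
Period 2:
Births: 906 × 0.535 = 485 ; 1806 × 0.354 = 639 ; 2124 × 0.215 = 457 → total 1581
Band 2: 1999 × 0.972 = 1943
Band 3: 1302 × 0.985 = 1282
Band 4: 906 × 0.971 = 880
Band 5: 1806 × 0.948 = 1712
Band 6: 2124 × 0.956 = 2031
Band 7: 937 × 0.957 = 897
End of period: [1581, 1943, 1282, 880, 1712, 2031, 897]
Dependents (band 0–9 + band 60–69) = 1581 + 897 = 2478; working-age = 7848; ratio = 2478/7848 × 100 = 31.6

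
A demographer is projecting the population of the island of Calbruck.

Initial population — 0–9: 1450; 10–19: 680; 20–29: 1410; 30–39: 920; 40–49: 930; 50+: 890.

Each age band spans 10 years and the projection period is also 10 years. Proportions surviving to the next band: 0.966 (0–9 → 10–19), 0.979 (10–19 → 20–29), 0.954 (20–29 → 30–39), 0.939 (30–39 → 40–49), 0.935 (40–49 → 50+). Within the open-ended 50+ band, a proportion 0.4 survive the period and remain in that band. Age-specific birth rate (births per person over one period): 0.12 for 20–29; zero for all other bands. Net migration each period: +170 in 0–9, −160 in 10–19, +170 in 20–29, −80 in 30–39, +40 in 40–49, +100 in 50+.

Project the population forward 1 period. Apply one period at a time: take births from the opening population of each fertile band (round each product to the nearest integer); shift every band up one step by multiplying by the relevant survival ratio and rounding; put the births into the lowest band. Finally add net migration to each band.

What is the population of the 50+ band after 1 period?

Let band 1 be 0–9 through band 6 = 50+.
— Period 1 —
Births: 1410 * 0.12 = 169
Band 2: 1450 * 0.966 = 1401
Band 3: 680 * 0.979 = 666
Band 4: 1410 * 0.954 = 1345
Band 5: 920 * 0.939 = 864
Band 6: 930 * 0.935 + 890 * 0.4 = 870 + 356 = 1226
Net migration: Band 1 + 170 → 339; Band 2 − 160 → 1241; Band 3 + 170 → 836; Band 4 − 80 → 1265; Band 5 + 40 → 904; Band 6 + 100 → 1326
Population now: 0–9=339, 10–19=1241, 20–29=836, 30–39=1265, 40–49=904, 50+=1326

1326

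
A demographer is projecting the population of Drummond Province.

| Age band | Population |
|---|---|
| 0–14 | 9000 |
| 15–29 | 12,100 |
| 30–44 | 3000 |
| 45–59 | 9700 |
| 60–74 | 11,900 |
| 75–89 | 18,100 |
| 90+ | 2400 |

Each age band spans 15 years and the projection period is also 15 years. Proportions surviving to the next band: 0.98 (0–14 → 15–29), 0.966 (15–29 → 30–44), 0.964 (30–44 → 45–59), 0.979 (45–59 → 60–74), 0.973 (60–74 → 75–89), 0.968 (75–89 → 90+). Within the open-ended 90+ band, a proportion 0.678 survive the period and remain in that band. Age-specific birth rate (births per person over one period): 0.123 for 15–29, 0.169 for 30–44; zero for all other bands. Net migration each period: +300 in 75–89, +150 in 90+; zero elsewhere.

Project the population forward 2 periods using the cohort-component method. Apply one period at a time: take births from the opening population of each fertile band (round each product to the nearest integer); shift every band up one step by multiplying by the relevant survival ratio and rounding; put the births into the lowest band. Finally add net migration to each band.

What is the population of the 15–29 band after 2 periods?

Period 1.
Births: 12100 * 0.123 = 1488  |  3000 * 0.169 = 507 — total 1995
15–29: 9000 * 0.98 = 8820
30–44: 12100 * 0.966 = 11689
45–59: 3000 * 0.964 = 2892
60–74: 9700 * 0.979 = 9496
75–89: 11900 * 0.973 = 11579
90+: 18100 * 0.968 + 2400 * 0.678 = 17521 + 1627 = 19148
Net migration: 75–89 + 300 → 11879; 90+ + 150 → 19298
Population now: 0–14=1995, 15–29=8820, 30–44=11689, 45–59=2892, 60–74=9496, 75–89=11879, 90+=19298
Period 2.
Births: 8820 * 0.123 = 1085  |  11689 * 0.169 = 1975 — total 3060
15–29: 1995 * 0.98 = 1955
30–44: 8820 * 0.966 = 8520
45–59: 11689 * 0.964 = 11268
60–74: 2892 * 0.979 = 2831
75–89: 9496 * 0.973 = 9240
90+: 11879 * 0.968 + 19298 * 0.678 = 11499 + 13084 = 24583
Net migration: 75–89 + 300 → 9540; 90+ + 150 → 24733
Population now: 0–14=3060, 15–29=1955, 30–44=8520, 45–59=11268, 60–74=2831, 75–89=9540, 90+=24733

1955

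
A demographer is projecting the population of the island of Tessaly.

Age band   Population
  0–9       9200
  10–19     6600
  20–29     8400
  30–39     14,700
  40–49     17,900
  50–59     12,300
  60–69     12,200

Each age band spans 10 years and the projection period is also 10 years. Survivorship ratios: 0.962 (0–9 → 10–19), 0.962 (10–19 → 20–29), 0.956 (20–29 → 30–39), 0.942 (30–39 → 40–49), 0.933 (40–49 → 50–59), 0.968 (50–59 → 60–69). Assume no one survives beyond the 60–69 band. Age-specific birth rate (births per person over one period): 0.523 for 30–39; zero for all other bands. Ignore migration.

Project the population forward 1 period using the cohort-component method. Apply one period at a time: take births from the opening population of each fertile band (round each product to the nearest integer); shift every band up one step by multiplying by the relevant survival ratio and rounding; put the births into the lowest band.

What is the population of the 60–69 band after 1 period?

11906

Let band 1 be 0–9 through band 7 = 60–69.
[period 1]
Births: 14700 × 0.523 = 7688
Band 2: 9200 × 0.962 = 8850
Band 3: 6600 × 0.962 = 6349
Band 4: 8400 × 0.956 = 8030
Band 5: 14700 × 0.942 = 13847
Band 6: 17900 × 0.933 = 16701
Band 7: 12300 × 0.968 = 11906
Population now: 0–9=7688, 10–19=8850, 20–29=6349, 30–39=8030, 40–49=13847, 50–59=16701, 60–69=11906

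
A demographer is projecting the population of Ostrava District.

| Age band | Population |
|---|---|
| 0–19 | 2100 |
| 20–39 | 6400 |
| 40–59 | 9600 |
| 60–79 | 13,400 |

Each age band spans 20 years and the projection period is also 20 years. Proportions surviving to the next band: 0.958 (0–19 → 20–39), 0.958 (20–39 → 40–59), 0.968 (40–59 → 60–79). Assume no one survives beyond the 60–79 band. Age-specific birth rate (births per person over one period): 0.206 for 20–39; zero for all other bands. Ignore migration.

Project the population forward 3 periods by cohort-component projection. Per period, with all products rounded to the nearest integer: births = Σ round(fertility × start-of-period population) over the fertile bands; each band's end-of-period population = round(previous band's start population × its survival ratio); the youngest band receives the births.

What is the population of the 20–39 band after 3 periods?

Numbering the groups 1..4 from youngest to oldest:
Period 1.
Births: 6400 × 0.206 = 1318
Group 2: 2100 × 0.958 = 2012
Group 3: 6400 × 0.958 = 6131
Group 4: 9600 × 0.968 = 9293
Giving 1318 / 2012 / 6131 / 9293.
Period 2.
Births: 2012 × 0.206 = 414
Group 2: 1318 × 0.958 = 1263
Group 3: 2012 × 0.958 = 1927
Group 4: 6131 × 0.968 = 5935
Giving 414 / 1263 / 1927 / 5935.
Period 3.
Births: 1263 × 0.206 = 260
Group 2: 414 × 0.958 = 397
Group 3: 1263 × 0.958 = 1210
Group 4: 1927 × 0.968 = 1865
Giving 260 / 397 / 1210 / 1865.

397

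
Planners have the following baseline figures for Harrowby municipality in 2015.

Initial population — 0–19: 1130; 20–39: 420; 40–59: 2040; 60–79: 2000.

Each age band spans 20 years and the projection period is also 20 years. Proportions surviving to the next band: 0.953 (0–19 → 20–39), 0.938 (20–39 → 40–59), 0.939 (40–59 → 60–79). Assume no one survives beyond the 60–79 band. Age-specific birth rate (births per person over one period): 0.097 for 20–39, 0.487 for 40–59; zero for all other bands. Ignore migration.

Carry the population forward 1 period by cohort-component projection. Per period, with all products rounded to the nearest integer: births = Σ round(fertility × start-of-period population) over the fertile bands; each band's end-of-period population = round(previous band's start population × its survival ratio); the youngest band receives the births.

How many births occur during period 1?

1034

Let group 1 be 0–19 through group 4 = 60–79.
After projecting period 1:
Births: 420 × 0.097 = 41 ; 2040 × 0.487 = 993 → total 1034
Group 2: 1130 × 0.953 = 1077
Group 3: 420 × 0.938 = 394
Group 4: 2040 × 0.939 = 1916
End of period: [1034, 1077, 394, 1916]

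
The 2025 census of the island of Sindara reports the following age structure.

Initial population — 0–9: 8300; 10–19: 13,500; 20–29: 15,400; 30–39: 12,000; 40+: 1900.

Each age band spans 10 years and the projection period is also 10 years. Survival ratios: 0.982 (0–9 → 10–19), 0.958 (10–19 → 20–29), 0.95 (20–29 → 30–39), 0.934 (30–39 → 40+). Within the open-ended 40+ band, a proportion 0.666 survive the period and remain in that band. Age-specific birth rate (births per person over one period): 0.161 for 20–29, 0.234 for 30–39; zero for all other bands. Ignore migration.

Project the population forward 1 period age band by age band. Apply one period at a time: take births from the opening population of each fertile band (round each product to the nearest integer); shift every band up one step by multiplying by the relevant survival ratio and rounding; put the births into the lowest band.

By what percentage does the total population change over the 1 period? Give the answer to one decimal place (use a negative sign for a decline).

(Bands numbered youngest = 1 to oldest = 5.)
Period 1:
Births: 15400 × 0.161 = 2479, 12000 × 0.234 = 2808 → total 5287
Band 2: 8300 × 0.982 = 8151
Band 3: 13500 × 0.958 = 12933
Band 4: 15400 × 0.95 = 14630
Band 5: 12000 × 0.934 + 1900 × 0.666 = 11208 + 1265 = 12473
Giving 5287 / 8151 / 12933 / 14630 / 12473.
Total: 51100 → 53474; change = 2374; percentage change = 4.6%

4.6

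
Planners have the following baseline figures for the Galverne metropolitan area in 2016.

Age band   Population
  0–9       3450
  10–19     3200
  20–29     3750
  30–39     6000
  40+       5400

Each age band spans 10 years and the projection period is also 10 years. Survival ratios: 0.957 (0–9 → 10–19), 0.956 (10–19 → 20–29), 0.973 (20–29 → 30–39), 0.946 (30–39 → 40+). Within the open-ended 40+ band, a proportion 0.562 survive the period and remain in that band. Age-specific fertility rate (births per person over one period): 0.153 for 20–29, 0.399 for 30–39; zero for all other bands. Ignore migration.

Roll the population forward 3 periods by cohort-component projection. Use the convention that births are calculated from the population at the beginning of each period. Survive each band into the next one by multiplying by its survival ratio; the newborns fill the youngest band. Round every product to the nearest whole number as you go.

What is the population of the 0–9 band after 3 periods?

1670

— Period 1 —
Births: 3750 × 0.153 = 574 ; 6000 × 0.399 = 2394 → total 2968
10–19: 3450 × 0.957 = 3302
20–29: 3200 × 0.956 = 3059
30–39: 3750 × 0.973 = 3649
40+: 6000 × 0.946 + 5400 × 0.562 = 5676 + 3035 = 8711
→ [2968, 3302, 3059, 3649, 8711]
— Period 2 —
Births: 3059 × 0.153 = 468 ; 3649 × 0.399 = 1456 → total 1924
10–19: 2968 × 0.957 = 2840
20–29: 3302 × 0.956 = 3157
30–39: 3059 × 0.973 = 2976
40+: 3649 × 0.946 + 8711 × 0.562 = 3452 + 4896 = 8348
→ [1924, 2840, 3157, 2976, 8348]
— Period 3 —
Births: 3157 × 0.153 = 483 ; 2976 × 0.399 = 1187 → total 1670
10–19: 1924 × 0.957 = 1841
20–29: 2840 × 0.956 = 2715
30–39: 3157 × 0.973 = 3072
40+: 2976 × 0.946 + 8348 × 0.562 = 2815 + 4692 = 7507
→ [1670, 1841, 2715, 3072, 7507]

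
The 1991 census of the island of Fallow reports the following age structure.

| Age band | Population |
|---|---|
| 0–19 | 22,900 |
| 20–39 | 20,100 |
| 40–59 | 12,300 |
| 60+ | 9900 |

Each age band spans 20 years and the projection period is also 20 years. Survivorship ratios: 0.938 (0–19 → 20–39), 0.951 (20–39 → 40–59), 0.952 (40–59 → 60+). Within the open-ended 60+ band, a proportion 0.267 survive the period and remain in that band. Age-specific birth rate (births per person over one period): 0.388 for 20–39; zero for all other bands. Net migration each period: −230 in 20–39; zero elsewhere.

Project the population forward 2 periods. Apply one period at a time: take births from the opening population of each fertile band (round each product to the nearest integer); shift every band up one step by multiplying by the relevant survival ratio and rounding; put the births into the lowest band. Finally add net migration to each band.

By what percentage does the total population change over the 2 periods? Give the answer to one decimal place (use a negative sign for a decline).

-11.7

[period 1]
Births: 20100 × 0.388 = 7799
20–39: 22900 × 0.938 = 21480
40–59: 20100 × 0.951 = 19115
60+: 12300 × 0.952 + 9900 × 0.267 = 11710 + 2643 = 14353
Net migration: 20–39 − 230 → 21250
End of period: [7799, 21250, 19115, 14353]
[period 2]
Births: 21250 × 0.388 = 8245
20–39: 7799 × 0.938 = 7315
40–59: 21250 × 0.951 = 20209
60+: 19115 × 0.952 + 14353 × 0.267 = 18197 + 3832 = 22029
Net migration: 20–39 − 230 → 7085
End of period: [8245, 7085, 20209, 22029]
Total: 65200 → 57568; change = -7632; percentage change = -11.7%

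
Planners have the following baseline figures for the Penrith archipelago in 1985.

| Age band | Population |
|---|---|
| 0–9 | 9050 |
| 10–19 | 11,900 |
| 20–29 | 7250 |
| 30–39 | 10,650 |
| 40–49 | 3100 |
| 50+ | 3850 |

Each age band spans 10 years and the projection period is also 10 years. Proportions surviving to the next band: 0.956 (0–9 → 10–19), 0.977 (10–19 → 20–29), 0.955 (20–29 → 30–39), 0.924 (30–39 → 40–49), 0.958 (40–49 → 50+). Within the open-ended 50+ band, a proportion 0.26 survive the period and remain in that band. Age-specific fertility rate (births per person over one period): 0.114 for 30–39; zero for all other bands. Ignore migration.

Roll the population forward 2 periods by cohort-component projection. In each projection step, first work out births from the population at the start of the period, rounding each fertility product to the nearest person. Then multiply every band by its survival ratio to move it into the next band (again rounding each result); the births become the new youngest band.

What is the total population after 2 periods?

(Groups numbered youngest = 1 to oldest = 6.)
[period 1]
Births: 10650 × 0.114 = 1214
Group 2: 9050 × 0.956 = 8652
Group 3: 11900 × 0.977 = 11626
Group 4: 7250 × 0.955 = 6924
Group 5: 10650 × 0.924 = 9841
Group 6: 3100 × 0.958 + 3850 × 0.26 = 2970 + 1001 = 3971
End of period: [1214, 8652, 11626, 6924, 9841, 3971]
[period 2]
Births: 6924 × 0.114 = 789
Group 2: 1214 × 0.956 = 1161
Group 3: 8652 × 0.977 = 8453
Group 4: 11626 × 0.955 = 11103
Group 5: 6924 × 0.924 = 6398
Group 6: 9841 × 0.958 + 3971 × 0.26 = 9428 + 1032 = 10460
End of period: [789, 1161, 8453, 11103, 6398, 10460]
Total after period 2: 789 + 1161 + 8453 + 11103 + 6398 + 10460 = 38364

38364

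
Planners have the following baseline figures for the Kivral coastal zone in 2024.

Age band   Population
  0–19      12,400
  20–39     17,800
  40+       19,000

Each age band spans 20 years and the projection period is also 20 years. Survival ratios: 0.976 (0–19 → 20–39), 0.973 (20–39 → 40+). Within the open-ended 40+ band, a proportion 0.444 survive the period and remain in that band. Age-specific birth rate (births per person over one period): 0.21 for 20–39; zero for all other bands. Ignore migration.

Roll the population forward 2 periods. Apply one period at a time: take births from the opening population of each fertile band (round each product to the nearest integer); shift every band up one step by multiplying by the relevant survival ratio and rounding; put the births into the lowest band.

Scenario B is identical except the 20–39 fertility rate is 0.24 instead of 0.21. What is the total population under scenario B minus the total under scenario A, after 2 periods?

— Period 1 —
Births: 17800 × 0.21 = 3738
20–39: 12400 × 0.976 = 12102
40+: 17800 × 0.973 + 19000 × 0.444 = 17319 + 8436 = 25755
→ [3738, 12102, 25755]
— Period 2 —
Births: 12102 × 0.21 = 2541
20–39: 3738 × 0.976 = 3648
40+: 12102 × 0.973 + 25755 × 0.444 = 11775 + 11435 = 23210
→ [2541, 3648, 23210]
Scenario A total after 2 periods: 29399
Scenario B projection —
— Period 1 —
Births: 17800 × 0.24 = 4272
20–39: 12400 × 0.976 = 12102
40+: 17800 × 0.973 + 19000 × 0.444 = 17319 + 8436 = 25755
→ [4272, 12102, 25755]
— Period 2 —
Births: 12102 × 0.24 = 2904
20–39: 4272 × 0.976 = 4169
40+: 12102 × 0.973 + 25755 × 0.444 = 11775 + 11435 = 23210
→ [2904, 4169, 23210]
Scenario B total after 2 periods: 30283
Difference B − A = 30283 − 29399 = 884

884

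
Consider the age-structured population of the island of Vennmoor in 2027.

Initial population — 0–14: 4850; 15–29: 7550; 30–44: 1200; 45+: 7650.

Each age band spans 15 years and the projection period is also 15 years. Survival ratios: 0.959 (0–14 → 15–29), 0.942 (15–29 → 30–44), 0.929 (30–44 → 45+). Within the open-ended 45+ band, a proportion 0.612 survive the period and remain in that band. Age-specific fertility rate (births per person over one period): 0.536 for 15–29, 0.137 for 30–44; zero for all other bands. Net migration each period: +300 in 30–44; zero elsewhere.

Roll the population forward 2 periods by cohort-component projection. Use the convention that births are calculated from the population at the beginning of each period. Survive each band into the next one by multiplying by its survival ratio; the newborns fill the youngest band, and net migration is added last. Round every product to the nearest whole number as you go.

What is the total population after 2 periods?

After projecting period 1:
Births: 7550 × 0.536 = 4047  |  1200 × 0.137 = 164 → total 4211
15–29: 4850 × 0.959 = 4651
30–44: 7550 × 0.942 = 7112
45+: 1200 × 0.929 + 7650 × 0.612 = 1115 + 4682 = 5797
Net migration: 30–44 + 300 → 7412
→ [4211, 4651, 7412, 5797]
After projecting period 2:
Births: 4651 × 0.536 = 2493  |  7412 × 0.137 = 1015 → total 3508
15–29: 4211 × 0.959 = 4038
30–44: 4651 × 0.942 = 4381
45+: 7412 × 0.929 + 5797 × 0.612 = 6886 + 3548 = 10434
Net migration: 30–44 + 300 → 4681
→ [3508, 4038, 4681, 10434]
Total after period 2: 3508 + 4038 + 4681 + 10434 = 22661

22661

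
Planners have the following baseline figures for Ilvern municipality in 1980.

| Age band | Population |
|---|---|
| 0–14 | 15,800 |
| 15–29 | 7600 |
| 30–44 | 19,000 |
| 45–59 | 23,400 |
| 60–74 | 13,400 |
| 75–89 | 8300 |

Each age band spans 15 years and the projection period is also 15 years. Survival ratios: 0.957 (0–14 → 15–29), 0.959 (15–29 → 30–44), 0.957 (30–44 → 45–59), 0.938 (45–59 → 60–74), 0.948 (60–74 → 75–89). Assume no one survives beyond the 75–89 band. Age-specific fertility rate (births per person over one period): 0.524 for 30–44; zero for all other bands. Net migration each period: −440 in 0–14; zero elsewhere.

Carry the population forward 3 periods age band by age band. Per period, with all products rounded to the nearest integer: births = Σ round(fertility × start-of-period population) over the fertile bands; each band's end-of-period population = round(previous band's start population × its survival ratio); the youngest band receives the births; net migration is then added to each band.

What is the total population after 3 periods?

After projecting period 1:
Births: 19000 × 0.524 = 9956
15–29: 15800 × 0.957 = 15121
30–44: 7600 × 0.959 = 7288
45–59: 19000 × 0.957 = 18183
60–74: 23400 × 0.938 = 21949
75–89: 13400 × 0.948 = 12703
Net migration: 0–14 − 440 → 9516
Giving 9516 / 15121 / 7288 / 18183 / 21949 / 12703.
After projecting period 2:
Births: 7288 × 0.524 = 3819
15–29: 9516 × 0.957 = 9107
30–44: 15121 × 0.959 = 14501
45–59: 7288 × 0.957 = 6975
60–74: 18183 × 0.938 = 17056
75–89: 21949 × 0.948 = 20808
Net migration: 0–14 − 440 → 3379
Giving 3379 / 9107 / 14501 / 6975 / 17056 / 20808.
After projecting period 3:
Births: 14501 × 0.524 = 7599
15–29: 3379 × 0.957 = 3234
30–44: 9107 × 0.959 = 8734
45–59: 14501 × 0.957 = 13877
60–74: 6975 × 0.938 = 6543
75–89: 17056 × 0.948 = 16169
Net migration: 0–14 − 440 → 7159
Giving 7159 / 3234 / 8734 / 13877 / 6543 / 16169.
Total after period 3: 7159 + 3234 + 8734 + 13877 + 6543 + 16169 = 55716

55716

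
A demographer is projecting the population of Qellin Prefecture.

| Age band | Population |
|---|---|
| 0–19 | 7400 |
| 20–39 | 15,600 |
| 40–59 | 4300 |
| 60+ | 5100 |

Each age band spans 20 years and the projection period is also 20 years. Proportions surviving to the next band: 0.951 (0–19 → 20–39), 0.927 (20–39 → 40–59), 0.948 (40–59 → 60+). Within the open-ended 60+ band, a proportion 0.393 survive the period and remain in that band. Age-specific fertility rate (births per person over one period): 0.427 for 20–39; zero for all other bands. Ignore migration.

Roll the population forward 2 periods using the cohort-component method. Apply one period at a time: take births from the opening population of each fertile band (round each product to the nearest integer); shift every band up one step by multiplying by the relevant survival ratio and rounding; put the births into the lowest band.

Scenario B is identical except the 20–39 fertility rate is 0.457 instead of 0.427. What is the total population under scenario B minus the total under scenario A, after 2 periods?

Period 1.
Births: 15600 × 0.427 = 6661
20–39: 7400 × 0.951 = 7037
40–59: 15600 × 0.927 = 14461
60+: 4300 × 0.948 + 5100 × 0.393 = 4076 + 2004 = 6080
→ [6661, 7037, 14461, 6080]
Period 2.
Births: 7037 × 0.427 = 3005
20–39: 6661 × 0.951 = 6335
40–59: 7037 × 0.927 = 6523
60+: 14461 × 0.948 + 6080 × 0.393 = 13709 + 2389 = 16098
→ [3005, 6335, 6523, 16098]
Scenario A total after 2 periods: 31961
Scenario B projection —
Period 1.
Births: 15600 × 0.457 = 7129
20–39: 7400 × 0.951 = 7037
40–59: 15600 × 0.927 = 14461
60+: 4300 × 0.948 + 5100 × 0.393 = 4076 + 2004 = 6080
→ [7129, 7037, 14461, 6080]
Period 2.
Births: 7037 × 0.457 = 3216
20–39: 7129 × 0.951 = 6780
40–59: 7037 × 0.927 = 6523
60+: 14461 × 0.948 + 6080 × 0.393 = 13709 + 2389 = 16098
→ [3216, 6780, 6523, 16098]
Scenario B total after 2 periods: 32617
Difference B − A = 32617 − 31961 = 656

656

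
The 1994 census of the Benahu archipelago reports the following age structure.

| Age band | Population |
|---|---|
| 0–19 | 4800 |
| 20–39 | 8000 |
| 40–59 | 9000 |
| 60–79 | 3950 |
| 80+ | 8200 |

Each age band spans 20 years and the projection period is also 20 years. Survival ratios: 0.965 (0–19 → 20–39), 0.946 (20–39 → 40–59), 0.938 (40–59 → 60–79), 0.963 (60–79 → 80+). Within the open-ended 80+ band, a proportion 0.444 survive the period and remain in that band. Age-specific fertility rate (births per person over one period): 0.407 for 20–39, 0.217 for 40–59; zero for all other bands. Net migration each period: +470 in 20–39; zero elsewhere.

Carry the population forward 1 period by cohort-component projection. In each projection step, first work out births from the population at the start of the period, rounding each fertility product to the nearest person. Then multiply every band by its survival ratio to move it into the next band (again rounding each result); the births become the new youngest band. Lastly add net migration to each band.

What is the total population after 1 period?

33766

Numbering the groups 1..5 from youngest to oldest:
After projecting period 1:
Births: 8000 × 0.407 = 3256 ; 9000 × 0.217 = 1953 → total 5209
Group 2: 4800 × 0.965 = 4632
Group 3: 8000 × 0.946 = 7568
Group 4: 9000 × 0.938 = 8442
Group 5: 3950 × 0.963 + 8200 × 0.444 = 3804 + 3641 = 7445
Net migration: Group 2 + 470 → 5102
End of period: [5209, 5102, 7568, 8442, 7445]
Total after period 1: 5209 + 5102 + 7568 + 8442 + 7445 = 33766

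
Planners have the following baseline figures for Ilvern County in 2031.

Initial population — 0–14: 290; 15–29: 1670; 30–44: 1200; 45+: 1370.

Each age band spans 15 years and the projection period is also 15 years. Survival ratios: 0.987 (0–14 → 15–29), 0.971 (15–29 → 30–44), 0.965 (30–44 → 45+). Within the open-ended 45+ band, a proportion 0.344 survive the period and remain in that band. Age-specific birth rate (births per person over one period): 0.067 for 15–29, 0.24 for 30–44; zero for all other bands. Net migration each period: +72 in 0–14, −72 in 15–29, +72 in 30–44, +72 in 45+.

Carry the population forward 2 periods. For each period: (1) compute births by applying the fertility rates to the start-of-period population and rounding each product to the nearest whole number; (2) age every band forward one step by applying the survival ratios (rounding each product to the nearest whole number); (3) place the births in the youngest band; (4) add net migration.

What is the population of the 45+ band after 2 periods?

(Bands numbered youngest = 1 to oldest = 4.)
Period 1.
Births: 1670 × 0.067 = 112  |  1200 × 0.24 = 288 → 400
Band 2: 290 × 0.987 = 286
Band 3: 1670 × 0.971 = 1622
Band 4: 1200 × 0.965 + 1370 × 0.344 = 1158 + 471 = 1629
Net migration: Band 1 + 72 → 472; Band 2 − 72 → 214; Band 3 + 72 → 1694; Band 4 + 72 → 1701
→ [472, 214, 1694, 1701]
Period 2.
Births: 214 × 0.067 = 14  |  1694 × 0.24 = 407 → 421
Band 2: 472 × 0.987 = 466
Band 3: 214 × 0.971 = 208
Band 4: 1694 × 0.965 + 1701 × 0.344 = 1635 + 585 = 2220
Net migration: Band 1 + 72 → 493; Band 2 − 72 → 394; Band 3 + 72 → 280; Band 4 + 72 → 2292
→ [493, 394, 280, 2292]

2292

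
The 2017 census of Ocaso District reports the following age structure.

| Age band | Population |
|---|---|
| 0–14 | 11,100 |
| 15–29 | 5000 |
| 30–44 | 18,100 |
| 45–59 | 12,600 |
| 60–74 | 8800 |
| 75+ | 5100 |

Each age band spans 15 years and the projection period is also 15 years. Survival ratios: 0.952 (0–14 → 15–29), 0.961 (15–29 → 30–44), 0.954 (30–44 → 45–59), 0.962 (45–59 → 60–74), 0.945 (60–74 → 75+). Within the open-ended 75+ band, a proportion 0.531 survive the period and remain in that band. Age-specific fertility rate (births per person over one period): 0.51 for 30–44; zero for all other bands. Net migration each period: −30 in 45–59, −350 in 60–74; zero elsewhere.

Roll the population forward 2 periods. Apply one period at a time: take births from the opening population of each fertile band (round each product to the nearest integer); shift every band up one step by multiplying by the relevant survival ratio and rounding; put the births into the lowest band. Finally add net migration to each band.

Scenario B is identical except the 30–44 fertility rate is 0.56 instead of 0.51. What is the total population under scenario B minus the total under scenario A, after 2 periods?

(Groups numbered youngest = 1 to oldest = 6.)
[period 1]
Births: 18100 × 0.51 = 9231
Group 2: 11100 × 0.952 = 10567
Group 3: 5000 × 0.961 = 4805
Group 4: 18100 × 0.954 = 17267
Group 5: 12600 × 0.962 = 12121
Group 6: 8800 × 0.945 + 5100 × 0.531 = 8316 + 2708 = 11024
Net migration: Group 4 − 30 → 17237; Group 5 − 350 → 11771
Population now: 0–14=9231, 15–29=10567, 30–44=4805, 45–59=17237, 60–74=11771, 75+=11024
[period 2]
Births: 4805 × 0.51 = 2451
Group 2: 9231 × 0.952 = 8788
Group 3: 10567 × 0.961 = 10155
Group 4: 4805 × 0.954 = 4584
Group 5: 17237 × 0.962 = 16582
Group 6: 11771 × 0.945 + 11024 × 0.531 = 11124 + 5854 = 16978
Net migration: Group 4 − 30 → 4554; Group 5 − 350 → 16232
Population now: 0–14=2451, 15–29=8788, 30–44=10155, 45–59=4554, 60–74=16232, 75+=16978
Scenario A total after 2 periods: 59158
Scenario B projection —
[period 1]
Births: 18100 × 0.56 = 10136
Group 2: 11100 × 0.952 = 10567
Group 3: 5000 × 0.961 = 4805
Group 4: 18100 × 0.954 = 17267
Group 5: 12600 × 0.962 = 12121
Group 6: 8800 × 0.945 + 5100 × 0.531 = 8316 + 2708 = 11024
Net migration: Group 4 − 30 → 17237; Group 5 − 350 → 11771
Population now: 0–14=10136, 15–29=10567, 30–44=4805, 45–59=17237, 60–74=11771, 75+=11024
[period 2]
Births: 4805 × 0.56 = 2691
Group 2: 10136 × 0.952 = 9649
Group 3: 10567 × 0.961 = 10155
Group 4: 4805 × 0.954 = 4584
Group 5: 17237 × 0.962 = 16582
Group 6: 11771 × 0.945 + 11024 × 0.531 = 11124 + 5854 = 16978
Net migration: Group 4 − 30 → 4554; Group 5 − 350 → 16232
Population now: 0–14=2691, 15–29=9649, 30–44=10155, 45–59=4554, 60–74=16232, 75+=16978
Scenario B total after 2 periods: 60259
Difference B − A = 60259 − 59158 = 1101

1101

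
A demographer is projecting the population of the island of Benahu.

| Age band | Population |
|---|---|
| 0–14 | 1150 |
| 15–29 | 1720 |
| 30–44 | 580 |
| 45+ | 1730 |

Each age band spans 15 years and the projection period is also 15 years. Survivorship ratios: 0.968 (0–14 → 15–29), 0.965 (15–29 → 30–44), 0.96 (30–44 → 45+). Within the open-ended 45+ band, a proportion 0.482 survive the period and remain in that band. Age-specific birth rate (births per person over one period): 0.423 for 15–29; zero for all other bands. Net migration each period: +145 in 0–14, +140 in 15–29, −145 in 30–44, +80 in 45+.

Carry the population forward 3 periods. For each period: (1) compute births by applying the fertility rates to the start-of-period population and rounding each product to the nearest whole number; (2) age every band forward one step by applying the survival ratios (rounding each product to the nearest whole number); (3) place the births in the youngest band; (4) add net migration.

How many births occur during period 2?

[period 1]
Births: 1720 × 0.423 = 728
15–29: 1150 × 0.968 = 1113
30–44: 1720 × 0.965 = 1660
45+: 580 × 0.96 + 1730 × 0.482 = 557 + 834 = 1391
Net migration: 0–14 + 145 → 873; 15–29 + 140 → 1253; 30–44 − 145 → 1515; 45+ + 80 → 1471
→ [873, 1253, 1515, 1471]
[period 2]
Births: 1253 × 0.423 = 530
15–29: 873 × 0.968 = 845
30–44: 1253 × 0.965 = 1209
45+: 1515 × 0.96 + 1471 × 0.482 = 1454 + 709 = 2163
Net migration: 0–14 + 145 → 675; 15–29 + 140 → 985; 30–44 − 145 → 1064; 45+ + 80 → 2243
→ [675, 985, 1064, 2243]

530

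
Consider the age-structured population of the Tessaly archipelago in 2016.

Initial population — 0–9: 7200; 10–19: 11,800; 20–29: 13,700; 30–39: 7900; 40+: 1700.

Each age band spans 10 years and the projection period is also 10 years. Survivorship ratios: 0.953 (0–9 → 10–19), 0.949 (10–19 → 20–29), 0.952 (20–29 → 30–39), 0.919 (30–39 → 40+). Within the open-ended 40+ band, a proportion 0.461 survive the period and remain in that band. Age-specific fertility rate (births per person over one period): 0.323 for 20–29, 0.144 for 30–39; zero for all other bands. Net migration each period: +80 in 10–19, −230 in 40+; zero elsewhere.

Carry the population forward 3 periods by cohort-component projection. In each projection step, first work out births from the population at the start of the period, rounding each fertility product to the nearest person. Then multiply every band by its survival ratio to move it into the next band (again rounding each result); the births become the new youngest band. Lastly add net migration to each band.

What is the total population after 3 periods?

Period 1.
Births: 13700 * 0.323 = 4425  |  7900 * 0.144 = 1138 → total 5563
10–19: 7200 * 0.953 = 6862
20–29: 11800 * 0.949 = 11198
30–39: 13700 * 0.952 = 13042
40+: 7900 * 0.919 + 1700 * 0.461 = 7260 + 784 = 8044
Net migration: 10–19 + 80 → 6942; 40+ − 230 → 7814
Population now: 0–9=5563, 10–19=6942, 20–29=11198, 30–39=13042, 40+=7814
Period 2.
Births: 11198 * 0.323 = 3617  |  13042 * 0.144 = 1878 → total 5495
10–19: 5563 * 0.953 = 5302
20–29: 6942 * 0.949 = 6588
30–39: 11198 * 0.952 = 10660
40+: 13042 * 0.919 + 7814 * 0.461 = 11986 + 3602 = 15588
Net migration: 10–19 + 80 → 5382; 40+ − 230 → 15358
Population now: 0–9=5495, 10–19=5382, 20–29=6588, 30–39=10660, 40+=15358
Period 3.
Births: 6588 * 0.323 = 2128  |  10660 * 0.144 = 1535 → total 3663
10–19: 5495 * 0.953 = 5237
20–29: 5382 * 0.949 = 5108
30–39: 6588 * 0.952 = 6272
40+: 10660 * 0.919 + 15358 * 0.461 = 9797 + 7080 = 16877
Net migration: 10–19 + 80 → 5317; 40+ − 230 → 16647
Population now: 0–9=3663, 10–19=5317, 20–29=5108, 30–39=6272, 40+=16647
Total after period 3: 3663 + 5317 + 5108 + 6272 + 16647 = 37007

37007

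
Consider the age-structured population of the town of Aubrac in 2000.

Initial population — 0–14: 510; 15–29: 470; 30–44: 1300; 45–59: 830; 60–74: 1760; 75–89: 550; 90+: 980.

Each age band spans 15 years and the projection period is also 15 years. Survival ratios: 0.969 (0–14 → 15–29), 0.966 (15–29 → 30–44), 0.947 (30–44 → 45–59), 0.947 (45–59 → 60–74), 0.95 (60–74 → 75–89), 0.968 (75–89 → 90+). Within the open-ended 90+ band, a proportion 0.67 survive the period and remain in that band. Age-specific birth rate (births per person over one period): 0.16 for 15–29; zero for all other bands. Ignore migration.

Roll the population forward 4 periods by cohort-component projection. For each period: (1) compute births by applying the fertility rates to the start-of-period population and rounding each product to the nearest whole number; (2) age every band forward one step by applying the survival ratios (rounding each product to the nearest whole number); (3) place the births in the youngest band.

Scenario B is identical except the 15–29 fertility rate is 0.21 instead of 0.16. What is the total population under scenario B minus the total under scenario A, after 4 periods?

Call the bands 1 to 7, youngest first.
After projecting period 1:
Births: 470 × 0.16 = 75
Band 2: 510 × 0.969 = 494
Band 3: 470 × 0.966 = 454
Band 4: 1300 × 0.947 = 1231
Band 5: 830 × 0.947 = 786
Band 6: 1760 × 0.95 = 1672
Band 7: 550 × 0.968 + 980 × 0.67 = 532 + 657 = 1189
→ [75, 494, 454, 1231, 786, 1672, 1189]
After projecting period 2:
Births: 494 × 0.16 = 79
Band 2: 75 × 0.969 = 73
Band 3: 494 × 0.966 = 477
Band 4: 454 × 0.947 = 430
Band 5: 1231 × 0.947 = 1166
Band 6: 786 × 0.95 = 747
Band 7: 1672 × 0.968 + 1189 × 0.67 = 1618 + 797 = 2415
→ [79, 73, 477, 430, 1166, 747, 2415]
After projecting period 3:
Births: 73 × 0.16 = 12
Band 2: 79 × 0.969 = 77
Band 3: 73 × 0.966 = 71
Band 4: 477 × 0.947 = 452
Band 5: 430 × 0.947 = 407
Band 6: 1166 × 0.95 = 1108
Band 7: 747 × 0.968 + 2415 × 0.67 = 723 + 1618 = 2341
→ [12, 77, 71, 452, 407, 1108, 2341]
After projecting period 4:
Births: 77 × 0.16 = 12
Band 2: 12 × 0.969 = 12
Band 3: 77 × 0.966 = 74
Band 4: 71 × 0.947 = 67
Band 5: 452 × 0.947 = 428
Band 6: 407 × 0.95 = 387
Band 7: 1108 × 0.968 + 2341 × 0.67 = 1073 + 1568 = 2641
→ [12, 12, 74, 67, 428, 387, 2641]
Scenario A total after 4 periods: 3621
Scenario B projection —
After projecting period 1:
Births: 470 × 0.21 = 99
Band 2: 510 × 0.969 = 494
Band 3: 470 × 0.966 = 454
Band 4: 1300 × 0.947 = 1231
Band 5: 830 × 0.947 = 786
Band 6: 1760 × 0.95 = 1672
Band 7: 550 × 0.968 + 980 × 0.67 = 532 + 657 = 1189
→ [99, 494, 454, 1231, 786, 1672, 1189]
After projecting period 2:
Births: 494 × 0.21 = 104
Band 2: 99 × 0.969 = 96
Band 3: 494 × 0.966 = 477
Band 4: 454 × 0.947 = 430
Band 5: 1231 × 0.947 = 1166
Band 6: 786 × 0.95 = 747
Band 7: 1672 × 0.968 + 1189 × 0.67 = 1618 + 797 = 2415
→ [104, 96, 477, 430, 1166, 747, 2415]
After projecting period 3:
Births: 96 × 0.21 = 20
Band 2: 104 × 0.969 = 101
Band 3: 96 × 0.966 = 93
Band 4: 477 × 0.947 = 452
Band 5: 430 × 0.947 = 407
Band 6: 1166 × 0.95 = 1108
Band 7: 747 × 0.968 + 2415 × 0.67 = 723 + 1618 = 2341
→ [20, 101, 93, 452, 407, 1108, 2341]
After projecting period 4:
Births: 101 × 0.21 = 21
Band 2: 20 × 0.969 = 19
Band 3: 101 × 0.966 = 98
Band 4: 93 × 0.947 = 88
Band 5: 452 × 0.947 = 428
Band 6: 407 × 0.95 = 387
Band 7: 1108 × 0.968 + 2341 × 0.67 = 1073 + 1568 = 2641
→ [21, 19, 98, 88, 428, 387, 2641]
Scenario B total after 4 periods: 3682
Difference B − A = 3682 − 3621 = 61

61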